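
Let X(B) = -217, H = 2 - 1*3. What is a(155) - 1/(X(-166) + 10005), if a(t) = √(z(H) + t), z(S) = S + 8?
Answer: -1/9788 + 9*√2 ≈ 12.728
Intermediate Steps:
H = -1 (H = 2 - 3 = -1)
z(S) = 8 + S
a(t) = √(7 + t) (a(t) = √((8 - 1) + t) = √(7 + t))
a(155) - 1/(X(-166) + 10005) = √(7 + 155) - 1/(-217 + 10005) = √162 - 1/9788 = 9*√2 - 1*1/9788 = 9*√2 - 1/9788 = -1/9788 + 9*√2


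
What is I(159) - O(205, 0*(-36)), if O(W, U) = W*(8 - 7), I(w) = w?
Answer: -46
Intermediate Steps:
O(W, U) = W (O(W, U) = W*1 = W)
I(159) - O(205, 0*(-36)) = 159 - 1*205 = 159 - 205 = -46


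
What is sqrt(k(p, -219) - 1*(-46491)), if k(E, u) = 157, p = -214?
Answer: 14*sqrt(238) ≈ 215.98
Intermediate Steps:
sqrt(k(p, -219) - 1*(-46491)) = sqrt(157 - 1*(-46491)) = sqrt(157 + 46491) = sqrt(46648) = 14*sqrt(238)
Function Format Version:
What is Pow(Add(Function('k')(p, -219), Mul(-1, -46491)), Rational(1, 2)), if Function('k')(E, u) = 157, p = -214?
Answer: Mul(14, Pow(238, Rational(1, 2))) ≈ 215.98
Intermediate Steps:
Pow(Add(Function('k')(p, -219), Mul(-1, -46491)), Rational(1, 2)) = Pow(Add(157, Mul(-1, -46491)), Rational(1, 2)) = Pow(Add(157, 46491), Rational(1, 2)) = Pow(46648, Rational(1, 2)) = Mul(14, Pow(238, Rational(1, 2)))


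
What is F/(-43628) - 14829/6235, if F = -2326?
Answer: -316228501/136010290 ≈ -2.3250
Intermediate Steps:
F/(-43628) - 14829/6235 = -2326/(-43628) - 14829/6235 = -2326*(-1/43628) - 14829*1/6235 = 1163/21814 - 14829/6235 = -316228501/136010290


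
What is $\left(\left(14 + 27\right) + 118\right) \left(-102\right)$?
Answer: $-16218$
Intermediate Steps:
$\left(\left(14 + 27\right) + 118\right) \left(-102\right) = \left(41 + 118\right) \left(-102\right) = 159 \left(-102\right) = -16218$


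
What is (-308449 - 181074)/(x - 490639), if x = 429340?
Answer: 489523/61299 ≈ 7.9858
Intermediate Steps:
(-308449 - 181074)/(x - 490639) = (-308449 - 181074)/(429340 - 490639) = -489523/(-61299) = -489523*(-1/61299) = 489523/61299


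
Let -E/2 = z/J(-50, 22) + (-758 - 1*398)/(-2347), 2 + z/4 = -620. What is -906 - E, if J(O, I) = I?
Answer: -29204106/25817 ≈ -1131.2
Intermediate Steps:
z = -2488 (z = -8 + 4*(-620) = -8 - 2480 = -2488)
E = 5813904/25817 (E = -2*(-2488/22 + (-758 - 1*398)/(-2347)) = -2*(-2488*1/22 + (-758 - 398)*(-1/2347)) = -2*(-1244/11 - 1156*(-1/2347)) = -2*(-1244/11 + 1156/2347) = -2*(-2906952/25817) = 5813904/25817 ≈ 225.20)
-906 - E = -906 - 1*5813904/25817 = -906 - 5813904/25817 = -29204106/25817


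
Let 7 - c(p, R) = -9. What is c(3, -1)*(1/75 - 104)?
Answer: -124784/75 ≈ -1663.8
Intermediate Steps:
c(p, R) = 16 (c(p, R) = 7 - 1*(-9) = 7 + 9 = 16)
c(3, -1)*(1/75 - 104) = 16*(1/75 - 104) = 16*(-7799/75) = -124784/75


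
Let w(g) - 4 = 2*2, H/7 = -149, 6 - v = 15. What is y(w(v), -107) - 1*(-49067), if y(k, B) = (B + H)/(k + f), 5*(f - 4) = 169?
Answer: 11230593/229 ≈ 49042.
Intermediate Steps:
f = 189/5 (f = 4 + (⅕)*169 = 4 + 169/5 = 189/5 ≈ 37.800)
v = -9 (v = 6 - 1*15 = 6 - 15 = -9)
H = -1043 (H = 7*(-149) = -1043)
w(g) = 8 (w(g) = 4 + 2*2 = 4 + 4 = 8)
y(k, B) = (-1043 + B)/(189/5 + k) (y(k, B) = (B - 1043)/(k + 189/5) = (-1043 + B)/(189/5 + k))
y(w(v), -107) - 1*(-49067) = 5*(-1043 - 107)/(189 + 5*8) - 1*(-49067) = 5*(-1150)/(189 + 40) + 49067 = 5*(-1150)/229 + 49067 = 5*(1/229)*(-1150) + 49067 = -5750/229 + 49067 = 11230593/229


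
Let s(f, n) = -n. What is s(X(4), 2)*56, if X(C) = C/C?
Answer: -112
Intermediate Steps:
X(C) = 1
s(X(4), 2)*56 = -1*2*56 = -2*56 = -112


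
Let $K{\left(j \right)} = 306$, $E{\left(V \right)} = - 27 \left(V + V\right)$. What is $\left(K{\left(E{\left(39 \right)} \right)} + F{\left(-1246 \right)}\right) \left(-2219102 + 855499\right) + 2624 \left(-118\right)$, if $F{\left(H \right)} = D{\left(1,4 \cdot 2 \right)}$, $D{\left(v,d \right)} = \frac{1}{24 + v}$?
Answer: $- \frac{10440667353}{25} \approx -4.1763 \cdot 10^{8}$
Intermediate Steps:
$E{\left(V \right)} = - 54 V$ ($E{\left(V \right)} = - 27 \cdot 2 V = - 54 V$)
$F{\left(H \right)} = \frac{1}{25}$ ($F{\left(H \right)} = \frac{1}{24 + 1} = \frac{1}{25}$)
$\left(K{\left(E{\left(39 \right)} \right)} + F{\left(-1246 \right)}\right) \left(-2219102 + 855499\right) + 2624 \left(-118\right) = \left(306 + \frac{1}{25}\right) \left(-2219102 + 855499\right) + 2624 \left(-118\right) = \frac{7651}{25} \left(-1363603\right) - 309632 = - \frac{10432926553}{25} - 309632 = - \frac{10440667353}{25}$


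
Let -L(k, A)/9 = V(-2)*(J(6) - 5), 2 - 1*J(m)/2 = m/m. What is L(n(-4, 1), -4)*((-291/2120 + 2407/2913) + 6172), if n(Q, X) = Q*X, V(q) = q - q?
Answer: 0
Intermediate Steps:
J(m) = 2 (J(m) = 4 - 2*m/m = 4 - 2*1 = 4 - 2 = 2)
V(q) = 0
L(k, A) = 0 (L(k, A) = -0*(2 - 5) = -0*(-3) = -9*0 = 0)
L(n(-4, 1), -4)*((-291/2120 + 2407/2913) + 6172) = 0*((-291/2120 + 2407/2913) + 6172) = 0*(4255157/6175560 + 6172) = 0*(38119811477/6175560) = 0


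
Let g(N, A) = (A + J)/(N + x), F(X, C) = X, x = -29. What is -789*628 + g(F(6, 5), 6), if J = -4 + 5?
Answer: -11396323/23 ≈ -4.9549e+5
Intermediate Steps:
J = 1
g(N, A) = (1 + A)/(-29 + N) (g(N, A) = (A + 1)/(N - 29) = (1 + A)/(-29 + N))
-789*628 + g(F(6, 5), 6) = -789*628 + (1 + 6)/(-29 + 6) = -495492 + 7/(-23) = -495492 - 1/23*7 = -495492 - 7/23 = -11396323/23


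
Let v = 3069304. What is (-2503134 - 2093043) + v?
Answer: -1526873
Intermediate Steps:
(-2503134 - 2093043) + v = (-2503134 - 2093043) + 3069304 = -4596177 + 3069304 = -1526873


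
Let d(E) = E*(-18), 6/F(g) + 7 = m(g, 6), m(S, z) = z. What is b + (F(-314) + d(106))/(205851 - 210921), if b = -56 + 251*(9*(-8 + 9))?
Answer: 1861854/845 ≈ 2203.4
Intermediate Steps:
F(g) = -6 (F(g) = 6/(-7 + 6) = 6/(-1) = 6*(-1) = -6)
d(E) = -18*E
b = 2203 (b = -56 + 251*(9*1) = -56 + 251*9 = -56 + 2259 = 2203)
b + (F(-314) + d(106))/(205851 - 210921) = 2203 + (-6 - 18*106)/(205851 - 210921) = 2203 + (-6 - 1908)/(-5070) = 2203 - 1914*(-1/5070) = 2203 + 319/845 = 1861854/845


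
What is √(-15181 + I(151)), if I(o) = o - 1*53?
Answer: I*√15083 ≈ 122.81*I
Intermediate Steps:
I(o) = -53 + o (I(o) = o - 53 = -53 + o)
√(-15181 + I(151)) = √(-15181 + (-53 + 151)) = √(-15181 + 98) = √(-15083) = I*√15083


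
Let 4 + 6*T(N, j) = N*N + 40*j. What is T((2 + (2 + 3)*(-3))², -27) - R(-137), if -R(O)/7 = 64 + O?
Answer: 8137/2 ≈ 4068.5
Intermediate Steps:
T(N, j) = -⅔ + N²/6 + 20*j/3 (T(N, j) = -⅔ + (N*N + 40*j)/6 = -⅔ + (N² + 40*j)/6 = -⅔ + (N²/6 + 20*j/3) = -⅔ + N²/6 + 20*j/3)
R(O) = -448 - 7*O (R(O) = -7*(64 + O) = -448 - 7*O)
T((2 + (2 + 3)*(-3))², -27) - R(-137) = (-⅔ + ((2 + (2 + 3)*(-3))²)²/6 + (20/3)*(-27)) - (-448 - 7*(-137)) = (-⅔ + ((2 + 5*(-3))²)²/6 - 180) - (-448 + 959) = (-⅔ + ((2 - 15)²)²/6 - 180) - 1*511 = (-⅔ + ((-13)²)²/6 - 180) - 511 = (-⅔ + (⅙)*169² - 180) - 511 = (-⅔ + (⅙)*28561 - 180) - 511 = (-⅔ + 28561/6 - 180) - 511 = 9159/2 - 511 = 8137/2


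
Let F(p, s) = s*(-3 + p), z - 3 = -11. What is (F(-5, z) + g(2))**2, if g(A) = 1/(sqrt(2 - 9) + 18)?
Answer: (-21202 + I*sqrt(7))**2/109561 ≈ 4103.0 - 1.024*I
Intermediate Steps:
z = -8 (z = 3 - 11 = -8)
g(A) = 1/(18 + I*sqrt(7)) (g(A) = 1/(sqrt(-7) + 18) = 1/(I*sqrt(7) + 18) = 1/(18 + I*sqrt(7)))
(F(-5, z) + g(2))**2 = (-8*(-3 - 5) + (18/331 - I*sqrt(7)/331))**2 = (-8*(-8) + (18/331 - I*sqrt(7)/331))**2 = (64 + (18/331 - I*sqrt(7)/331))**2 = (21202/331 - I*sqrt(7)/331)**2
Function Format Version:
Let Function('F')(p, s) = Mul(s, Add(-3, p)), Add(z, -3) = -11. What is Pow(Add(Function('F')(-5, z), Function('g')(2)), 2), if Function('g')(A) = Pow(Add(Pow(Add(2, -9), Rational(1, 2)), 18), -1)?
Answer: Mul(Rational(1, 109561), Pow(Add(-21202, Mul(I, Pow(7, Rational(1, 2)))), 2)) ≈ Add(4103.0, Mul(-1.0240, I))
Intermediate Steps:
z = -8 (z = Add(3, -11) = -8)
Function('g')(A) = Pow(Add(18, Mul(I, Pow(7, Rational(1, 2)))), -1) (Function('g')(A) = Pow(Add(Pow(-7, Rational(1, 2)), 18), -1) = Pow(Add(Mul(I, Pow(7, Rational(1, 2))), 18), -1) = Pow(Add(18, Mul(I, Pow(7, Rational(1, 2)))), -1))
Pow(Add(Function('F')(-5, z), Function('g')(2)), 2) = Pow(Add(Mul(-8, Add(-3, -5)), Add(Rational(18, 331), Mul(Rational(-1, 331), I, Pow(7, Rational(1, 2))))), 2) = Pow(Add(Mul(-8, -8), Add(Rational(18, 331), Mul(Rational(-1, 331), I, Pow(7, Rational(1, 2))))), 2) = Pow(Add(64, Add(Rational(18, 331), Mul(Rational(-1, 331), I, Pow(7, Rational(1, 2))))), 2) = Pow(Add(Rational(21202, 331), Mul(Rational(-1, 331), I, Pow(7, Rational(1, 2)))), 2)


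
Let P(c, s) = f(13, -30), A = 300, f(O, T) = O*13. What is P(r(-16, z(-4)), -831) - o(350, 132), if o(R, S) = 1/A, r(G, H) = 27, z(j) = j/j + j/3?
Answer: 50699/300 ≈ 169.00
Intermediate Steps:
z(j) = 1 + j/3 (z(j) = 1 + j*(⅓) = 1 + j/3)
f(O, T) = 13*O
P(c, s) = 169 (P(c, s) = 13*13 = 169)
o(R, S) = 1/300
P(r(-16, z(-4)), -831) - o(350, 132) = 169 - 1*1/300 = 169 - 1/300 = 50699/300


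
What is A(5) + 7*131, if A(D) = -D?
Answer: 912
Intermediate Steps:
A(5) + 7*131 = -1*5 + 7*131 = -5 + 917 = 912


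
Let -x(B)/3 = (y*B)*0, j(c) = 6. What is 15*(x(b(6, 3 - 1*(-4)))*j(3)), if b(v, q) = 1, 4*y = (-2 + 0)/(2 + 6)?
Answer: 0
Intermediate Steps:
y = -1/16 (y = ((-2 + 0)/(2 + 6))/4 = (-2/8)/4 = (-2*⅛)/4 = (¼)*(-¼) = -1/16 ≈ -0.062500)
x(B) = 0 (x(B) = -3*(-B/16)*0 = -3*0 = 0)
15*(x(b(6, 3 - 1*(-4)))*j(3)) = 15*(0*6) = 15*0 = 0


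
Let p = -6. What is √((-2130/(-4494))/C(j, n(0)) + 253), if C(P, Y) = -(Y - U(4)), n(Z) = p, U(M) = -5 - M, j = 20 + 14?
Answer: 2*√319150398/2247 ≈ 15.901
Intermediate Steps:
j = 34
n(Z) = -6
C(P, Y) = -9 - Y (C(P, Y) = -(Y - (-5 - 1*4)) = -(Y - (-5 - 4)) = -(Y - 1*(-9)) = -(Y + 9) = -(9 + Y) = -9 - Y)
√((-2130/(-4494))/C(j, n(0)) + 253) = √((-2130/(-4494))/(-9 - 1*(-6)) + 253) = √((-2130*(-1/4494))/(-9 + 6) + 253) = √((355/749)/(-3) + 253) = √((355/749)*(-⅓) + 253) = √(-355/2247 + 253) = √(568136/2247) = 2*√319150398/2247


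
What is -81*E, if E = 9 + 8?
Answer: -1377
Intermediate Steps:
E = 17
-81*E = -81*17 = -1377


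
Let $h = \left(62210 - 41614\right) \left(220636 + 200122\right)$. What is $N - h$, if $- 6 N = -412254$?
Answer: $-8665863059$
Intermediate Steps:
$N = 68709$ ($N = \left(- \frac{1}{6}\right) \left(-412254\right) = 68709$)
$h = 8665931768$ ($h = 20596 \cdot 420758 = 8665931768$)
$N - h = 68709 - 8665931768 = -8665863059$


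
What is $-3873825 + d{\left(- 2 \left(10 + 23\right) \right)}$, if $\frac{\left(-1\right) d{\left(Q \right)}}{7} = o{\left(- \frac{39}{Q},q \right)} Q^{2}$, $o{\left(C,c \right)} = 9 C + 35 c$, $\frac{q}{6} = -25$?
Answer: $156047013$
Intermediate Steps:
$q = -150$ ($q = 6 \left(-25\right) = -150$)
$d{\left(Q \right)} = - 7 Q^{2} \left(-5250 - \frac{351}{Q}\right)$ ($d{\left(Q \right)} = - 7 \left(9 \left(- \frac{39}{Q}\right) + 35 \left(-150\right)\right) Q^{2} = - 7 \left(- \frac{351}{Q} - 5250\right) Q^{2} = - 7 \left(-5250 - \frac{351}{Q}\right) Q^{2} = - 7 Q^{2} \left(-5250 - \frac{351}{Q}\right)$)
$-3873825 + d{\left(- 2 \left(10 + 23\right) \right)} = -3873825 + 21 \left(- 2 \left(10 + 23\right)\right) \left(117 + 1750 \left(- 2 \left(10 + 23\right)\right)\right) = -3873825 + 21 \left(\left(-2\right) 33\right) \left(117 + 1750 \left(\left(-2\right) 33\right)\right) = -3873825 + 21 \left(-66\right) \left(117 + 1750 \left(-66\right)\right) = -3873825 + 21 \left(-66\right) \left(117 - 115500\right) = -3873825 + 21 \left(-66\right) \left(-115383\right) = -3873825 + 159920838 = 156047013$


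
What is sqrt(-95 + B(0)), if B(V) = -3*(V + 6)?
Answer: I*sqrt(113) ≈ 10.63*I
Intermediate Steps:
B(V) = -18 - 3*V (B(V) = -3*(6 + V) = -18 - 3*V)
sqrt(-95 + B(0)) = sqrt(-95 + (-18 - 3*0)) = sqrt(-95 + (-18 + 0)) = sqrt(-95 - 18) = sqrt(-113) = I*sqrt(113)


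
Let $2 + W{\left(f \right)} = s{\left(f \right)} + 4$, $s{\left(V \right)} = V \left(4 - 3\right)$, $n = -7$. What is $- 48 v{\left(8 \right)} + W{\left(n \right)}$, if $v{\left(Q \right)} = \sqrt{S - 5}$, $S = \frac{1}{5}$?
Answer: $-5 - \frac{96 i \sqrt{30}}{5} \approx -5.0 - 105.16 i$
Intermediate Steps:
$S = \frac{1}{5} \approx 0.2$
$s{\left(V \right)} = V$ ($s{\left(V \right)} = V 1 = V$)
$W{\left(f \right)} = 2 + f$ ($W{\left(f \right)} = -2 + \left(f + 4\right) = -2 + \left(4 + f\right) = 2 + f$)
$v{\left(Q \right)} = \frac{2 i \sqrt{30}}{5}$ ($v{\left(Q \right)} = \sqrt{\frac{1}{5} - 5} = \sqrt{- \frac{24}{5}} = \frac{2 i \sqrt{30}}{5}$)
$- 48 v{\left(8 \right)} + W{\left(n \right)} = - 48 \frac{2 i \sqrt{30}}{5} + \left(2 - 7\right) = - \frac{96 i \sqrt{30}}{5} - 5 = -5 - \frac{96 i \sqrt{30}}{5}$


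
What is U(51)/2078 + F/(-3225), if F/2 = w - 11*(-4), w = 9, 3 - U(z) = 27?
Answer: -148834/3350775 ≈ -0.044418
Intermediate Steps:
U(z) = -24 (U(z) = 3 - 1*27 = 3 - 27 = -24)
F = 106 (F = 2*(9 - 11*(-4)) = 2*(9 + 44) = 2*53 = 106)
U(51)/2078 + F/(-3225) = -24/2078 + 106/(-3225) = -24*1/2078 + 106*(-1/3225) = -12/1039 - 106/3225 = -148834/3350775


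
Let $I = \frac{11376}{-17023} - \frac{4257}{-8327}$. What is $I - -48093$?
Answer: $\frac{619744140492}{12886411} \approx 48093.0$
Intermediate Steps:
$I = - \frac{2023731}{12886411}$ ($I = 11376 \left(- \frac{1}{17023}\right) - - \frac{387}{757} = - \frac{11376}{17023} + \frac{387}{757} = - \frac{2023731}{12886411} \approx -0.15704$)
$I - -48093 = - \frac{2023731}{12886411} - -48093 = - \frac{2023731}{12886411} + 48093 = \frac{619744140492}{12886411}$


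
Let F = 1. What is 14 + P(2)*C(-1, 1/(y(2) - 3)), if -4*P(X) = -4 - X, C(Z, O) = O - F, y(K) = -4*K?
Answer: 136/11 ≈ 12.364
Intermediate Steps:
C(Z, O) = -1 + O (C(Z, O) = O - 1*1 = O - 1 = -1 + O)
P(X) = 1 + X/4 (P(X) = -(-4 - X)/4 = 1 + X/4)
14 + P(2)*C(-1, 1/(y(2) - 3)) = 14 + (1 + (1/4)*2)*(-1 + 1/(-4*2 - 3)) = 14 + (1 + 1/2)*(-1 + 1/(-8 - 3)) = 14 + 3*(-1 + 1/(-11))/2 = 14 + 3*(-1 - 1/11)/2 = 14 + (3/2)*(-12/11) = 14 - 18/11 = 136/11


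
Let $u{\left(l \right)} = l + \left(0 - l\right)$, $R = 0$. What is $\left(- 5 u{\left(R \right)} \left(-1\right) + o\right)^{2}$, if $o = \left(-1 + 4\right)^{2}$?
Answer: $81$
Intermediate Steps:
$u{\left(l \right)} = 0$ ($u{\left(l \right)} = l - l = 0$)
$o = 9$ ($o = 3^{2} = 9$)
$\left(- 5 u{\left(R \right)} \left(-1\right) + o\right)^{2} = \left(\left(-5\right) 0 \left(-1\right) + 9\right)^{2} = \left(0 \left(-1\right) + 9\right)^{2} = \left(0 + 9\right)^{2} = 9^{2} = 81$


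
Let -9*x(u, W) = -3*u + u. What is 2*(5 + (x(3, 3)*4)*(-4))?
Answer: -34/3 ≈ -11.333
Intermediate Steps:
x(u, W) = 2*u/9 (x(u, W) = -(-3*u + u)/9 = -(-2)*u/9 = 2*u/9)
2*(5 + (x(3, 3)*4)*(-4)) = 2*(5 + (((2/9)*3)*4)*(-4)) = 2*(5 + ((2/3)*4)*(-4)) = 2*(5 + (8/3)*(-4)) = 2*(5 - 32/3) = 2*(-17/3) = -34/3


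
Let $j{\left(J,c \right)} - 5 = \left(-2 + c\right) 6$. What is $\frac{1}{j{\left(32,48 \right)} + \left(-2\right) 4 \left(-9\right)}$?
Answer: $\frac{1}{353} \approx 0.0028329$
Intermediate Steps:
$j{\left(J,c \right)} = -7 + 6 c$ ($j{\left(J,c \right)} = 5 + \left(-2 + c\right) 6 = 5 + \left(-12 + 6 c\right) = -7 + 6 c$)
$\frac{1}{j{\left(32,48 \right)} + \left(-2\right) 4 \left(-9\right)} = \frac{1}{\left(-7 + 6 \cdot 48\right) + \left(-2\right) 4 \left(-9\right)} = \frac{1}{\left(-7 + 288\right) - -72} = \frac{1}{281 + 72} = \frac{1}{353}$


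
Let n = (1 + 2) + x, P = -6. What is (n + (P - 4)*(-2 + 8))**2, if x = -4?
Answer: 3721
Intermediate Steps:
n = -1 (n = (1 + 2) - 4 = 3 - 4 = -1)
(n + (P - 4)*(-2 + 8))**2 = (-1 + (-6 - 4)*(-2 + 8))**2 = (-1 - 10*6)**2 = (-1 - 60)**2 = (-61)**2 = 3721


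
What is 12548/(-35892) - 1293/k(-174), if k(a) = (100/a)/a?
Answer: -87816290066/224325 ≈ -3.9147e+5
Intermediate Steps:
k(a) = 100/a**2
12548/(-35892) - 1293/k(-174) = 12548/(-35892) - 1293/(100/(-174)**2) = 12548*(-1/35892) - 1293/(100*(1/30276)) = -3137/8973 - 1293/25/7569 = -3137/8973 - 1293*7569/25 = -3137/8973 - 9786717/25 = -87816290066/224325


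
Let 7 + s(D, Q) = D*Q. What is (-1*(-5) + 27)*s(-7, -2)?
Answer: 224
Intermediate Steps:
s(D, Q) = -7 + D*Q
(-1*(-5) + 27)*s(-7, -2) = (-1*(-5) + 27)*(-7 - 7*(-2)) = (5 + 27)*(-7 + 14) = 32*7 = 224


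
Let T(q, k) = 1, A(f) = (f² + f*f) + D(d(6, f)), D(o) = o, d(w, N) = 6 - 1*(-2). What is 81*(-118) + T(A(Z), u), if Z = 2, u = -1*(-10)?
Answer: -9557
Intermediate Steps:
d(w, N) = 8 (d(w, N) = 6 + 2 = 8)
u = 10
A(f) = 8 + 2*f² (A(f) = (f² + f*f) + 8 = (f² + f²) + 8 = 2*f² + 8 = 8 + 2*f²)
81*(-118) + T(A(Z), u) = 81*(-118) + 1 = -9558 + 1 = -9557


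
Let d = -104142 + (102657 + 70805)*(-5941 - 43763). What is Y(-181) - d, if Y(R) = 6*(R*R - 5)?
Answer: 8622055926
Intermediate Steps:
Y(R) = -30 + 6*R² (Y(R) = 6*(R² - 5) = 6*(-5 + R²) = -30 + 6*R²)
d = -8621859390 (d = -104142 + 173462*(-49704) = -104142 - 8621755248 = -8621859390)
Y(-181) - d = (-30 + 6*(-181)²) - 1*(-8621859390) = (-30 + 6*32761) + 8621859390 = (-30 + 196566) + 8621859390 = 196536 + 8621859390 = 8622055926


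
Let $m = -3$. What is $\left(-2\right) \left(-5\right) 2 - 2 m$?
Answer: $26$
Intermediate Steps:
$\left(-2\right) \left(-5\right) 2 - 2 m = \left(-2\right) \left(-5\right) 2 - -6 = 10 \cdot 2 + 6 = 20 + 6 = 26$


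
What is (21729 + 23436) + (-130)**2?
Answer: 62065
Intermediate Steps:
(21729 + 23436) + (-130)**2 = 45165 + 16900 = 62065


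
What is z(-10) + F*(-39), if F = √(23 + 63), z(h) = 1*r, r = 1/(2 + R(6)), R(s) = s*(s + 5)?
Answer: 1/68 - 39*√86 ≈ -361.66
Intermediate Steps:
R(s) = s*(5 + s)
r = 1/68 (r = 1/(2 + 6*(5 + 6)) = 1/(2 + 6*11) = 1/(2 + 66) = 1/68 ≈ 0.014706)
z(h) = 1/68 (z(h) = 1*(1/68) = 1/68)
F = √86 ≈ 9.2736
z(-10) + F*(-39) = 1/68 + √86*(-39) = 1/68 - 39*√86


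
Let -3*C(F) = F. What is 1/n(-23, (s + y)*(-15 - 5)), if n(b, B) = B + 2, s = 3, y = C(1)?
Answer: -3/154 ≈ -0.019481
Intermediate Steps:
C(F) = -F/3
y = -⅓ (y = -⅓*1 = -⅓ ≈ -0.33333)
n(b, B) = 2 + B
1/n(-23, (s + y)*(-15 - 5)) = 1/(2 + (3 - ⅓)*(-15 - 5)) = 1/(2 + (8/3)*(-20)) = 1/(2 - 160/3) = 1/(-154/3) = -3/154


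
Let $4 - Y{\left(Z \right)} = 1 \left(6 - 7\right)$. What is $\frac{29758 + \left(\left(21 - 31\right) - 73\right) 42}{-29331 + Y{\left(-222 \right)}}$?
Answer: $- \frac{13136}{14663} \approx -0.89586$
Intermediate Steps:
$Y{\left(Z \right)} = 5$ ($Y{\left(Z \right)} = 4 - 1 \left(6 - 7\right) = 4 - 1 \left(-1\right) = 4 - -1 = 4 + 1 = 5$)
$\frac{29758 + \left(\left(21 - 31\right) - 73\right) 42}{-29331 + Y{\left(-222 \right)}} = \frac{29758 + \left(\left(21 - 31\right) - 73\right) 42}{-29331 + 5} = \frac{29758 + \left(-10 - 73\right) 42}{-29326} = \left(29758 - 3486\right) \left(- \frac{1}{29326}\right) = 26272 \left(- \frac{1}{29326}\right) = - \frac{13136}{14663}$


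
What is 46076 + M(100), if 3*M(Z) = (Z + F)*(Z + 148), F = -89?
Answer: 140956/3 ≈ 46985.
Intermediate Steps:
M(Z) = (-89 + Z)*(148 + Z)/3 (M(Z) = ((Z - 89)*(Z + 148))/3 = ((-89 + Z)*(148 + Z))/3 = (-89 + Z)*(148 + Z)/3)
46076 + M(100) = 46076 + (-13172/3 + (⅓)*100² + (59/3)*100) = 46076 + (-13172/3 + (⅓)*10000 + 5900/3) = 46076 + (-13172/3 + 10000/3 + 5900/3) = 46076 + 2728/3 = 140956/3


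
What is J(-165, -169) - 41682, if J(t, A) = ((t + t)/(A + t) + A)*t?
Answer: -2331324/167 ≈ -13960.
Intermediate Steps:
J(t, A) = t*(A + 2*t/(A + t)) (J(t, A) = ((2*t)/(A + t) + A)*t = (2*t/(A + t) + A)*t = (A + 2*t/(A + t))*t = t*(A + 2*t/(A + t)))
J(-165, -169) - 41682 = -165*((-169)**2 + 2*(-165) - 169*(-165))/(-169 - 165) - 41682 = -165*(28561 - 330 + 27885)/(-334) - 41682 = -165*(-1/334)*56116 - 41682 = 4629570/167 - 41682 = -2331324/167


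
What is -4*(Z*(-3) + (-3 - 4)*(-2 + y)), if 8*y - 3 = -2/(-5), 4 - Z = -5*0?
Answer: 39/10 ≈ 3.9000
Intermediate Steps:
Z = 4 (Z = 4 - (-5)*0 = 4 - 1*0 = 4 + 0 = 4)
y = 17/40 (y = 3/8 + (-2/(-5))/8 = 3/8 + (-2*(-⅕))/8 = 3/8 + (⅛)*(⅖) = 3/8 + 1/20 = 17/40 ≈ 0.42500)
-4*(Z*(-3) + (-3 - 4)*(-2 + y)) = -4*(4*(-3) + (-3 - 4)*(-2 + 17/40)) = -4*(-12 - 7*(-63/40)) = -4*(-12 + 441/40) = -4*(-39/40) = 39/10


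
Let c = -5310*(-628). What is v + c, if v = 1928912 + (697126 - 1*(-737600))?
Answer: 6698318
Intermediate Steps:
v = 3363638 (v = 1928912 + (697126 + 737600) = 1928912 + 1434726 = 3363638)
c = 3334680
v + c = 3363638 + 3334680 = 6698318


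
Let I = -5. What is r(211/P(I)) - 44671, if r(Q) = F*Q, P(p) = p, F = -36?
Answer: -215759/5 ≈ -43152.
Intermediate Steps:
r(Q) = -36*Q
r(211/P(I)) - 44671 = -7596/(-5) - 44671 = -7596*(-1)/5 - 44671 = -36*(-211/5) - 44671 = 7596/5 - 44671 = -215759/5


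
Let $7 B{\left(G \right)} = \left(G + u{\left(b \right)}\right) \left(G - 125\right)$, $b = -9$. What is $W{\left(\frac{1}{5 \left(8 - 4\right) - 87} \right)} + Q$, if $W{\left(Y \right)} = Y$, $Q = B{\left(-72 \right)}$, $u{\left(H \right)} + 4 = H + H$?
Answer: $\frac{1240699}{469} \approx 2645.4$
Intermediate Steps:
$u{\left(H \right)} = -4 + 2 H$ ($u{\left(H \right)} = -4 + \left(H + H\right) = -4 + 2 H$)
$B{\left(G \right)} = \frac{\left(-125 + G\right) \left(-22 + G\right)}{7}$ ($B{\left(G \right)} = \frac{\left(G + \left(-4 + 2 \left(-9\right)\right)\right) \left(G - 125\right)}{7} = \frac{\left(G - 22\right) \left(-125 + G\right)}{7} = \frac{\left(-22 + G\right) \left(-125 + G\right)}{7} = \frac{\left(-125 + G\right) \left(-22 + G\right)}{7}$)
$Q = \frac{18518}{7}$ ($Q = \frac{2750}{7} - -1512 + \frac{\left(-72\right)^{2}}{7} = \frac{2750}{7} + 1512 + \frac{1}{7} \cdot 5184 = \frac{2750}{7} + 1512 + \frac{5184}{7} = \frac{18518}{7} \approx 2645.4$)
$W{\left(\frac{1}{5 \left(8 - 4\right) - 87} \right)} + Q = \frac{1}{5 \left(8 - 4\right) - 87} + \frac{18518}{7} = \frac{1}{5 \cdot 4 - 87} + \frac{18518}{7} = \frac{1}{20 - 87} + \frac{18518}{7} = \frac{1}{-67} + \frac{18518}{7} = - \frac{1}{67} + \frac{18518}{7} = \frac{1240699}{469}$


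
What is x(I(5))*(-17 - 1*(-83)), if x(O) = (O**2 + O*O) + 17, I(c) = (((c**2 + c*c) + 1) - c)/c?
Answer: 307362/25 ≈ 12294.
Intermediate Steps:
I(c) = (1 - c + 2*c**2)/c (I(c) = (((c**2 + c**2) + 1) - c)/c = ((2*c**2 + 1) - c)/c = ((1 + 2*c**2) - c)/c = (1 - c + 2*c**2)/c)
x(O) = 17 + 2*O**2 (x(O) = (O**2 + O**2) + 17 = 2*O**2 + 17 = 17 + 2*O**2)
x(I(5))*(-17 - 1*(-83)) = (17 + 2*(-1 + 1/5 + 2*5)**2)*(-17 - 1*(-83)) = (17 + 2*(-1 + 1/5 + 10)**2)*(-17 + 83) = (17 + 2*(46/5)**2)*66 = (17 + 2*(2116/25))*66 = (17 + 4232/25)*66 = (4657/25)*66 = 307362/25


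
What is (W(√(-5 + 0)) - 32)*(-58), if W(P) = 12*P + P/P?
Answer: 1798 - 696*I*√5 ≈ 1798.0 - 1556.3*I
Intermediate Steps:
W(P) = 1 + 12*P (W(P) = 12*P + 1 = 1 + 12*P)
(W(√(-5 + 0)) - 32)*(-58) = ((1 + 12*√(-5 + 0)) - 32)*(-58) = ((1 + 12*√(-5)) - 32)*(-58) = ((1 + 12*(I*√5)) - 32)*(-58) = ((1 + 12*I*√5) - 32)*(-58) = (-31 + 12*I*√5)*(-58) = 1798 - 696*I*√5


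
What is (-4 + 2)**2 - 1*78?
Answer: -74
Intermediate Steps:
(-4 + 2)**2 - 1*78 = (-2)**2 - 78 = 4 - 78 = -74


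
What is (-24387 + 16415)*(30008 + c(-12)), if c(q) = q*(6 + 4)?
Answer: -238267136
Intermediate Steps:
c(q) = 10*q (c(q) = q*10 = 10*q)
(-24387 + 16415)*(30008 + c(-12)) = (-24387 + 16415)*(30008 + 10*(-12)) = -7972*(30008 - 120) = -7972*29888 = -238267136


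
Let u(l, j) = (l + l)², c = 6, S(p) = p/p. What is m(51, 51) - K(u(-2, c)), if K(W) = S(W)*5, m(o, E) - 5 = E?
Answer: 51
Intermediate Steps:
m(o, E) = 5 + E
S(p) = 1
u(l, j) = 4*l² (u(l, j) = (2*l)² = 4*l²)
K(W) = 5 (K(W) = 1*5 = 5)
m(51, 51) - K(u(-2, c)) = (5 + 51) - 1*5 = 56 - 5 = 51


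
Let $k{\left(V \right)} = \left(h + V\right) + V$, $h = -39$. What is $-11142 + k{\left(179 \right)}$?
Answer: $-10823$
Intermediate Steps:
$k{\left(V \right)} = -39 + 2 V$ ($k{\left(V \right)} = \left(-39 + V\right) + V = -39 + 2 V$)
$-11142 + k{\left(179 \right)} = -11142 + \left(-39 + 2 \cdot 179\right) = -11142 + \left(-39 + 358\right) = -11142 + 319 = -10823$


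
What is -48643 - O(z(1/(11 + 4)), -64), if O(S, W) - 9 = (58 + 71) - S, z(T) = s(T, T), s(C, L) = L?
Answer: -731714/15 ≈ -48781.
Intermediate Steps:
z(T) = T
O(S, W) = 138 - S (O(S, W) = 9 + ((58 + 71) - S) = 9 + (129 - S) = 138 - S)
-48643 - O(z(1/(11 + 4)), -64) = -48643 - (138 - 1/(11 + 4)) = -48643 - (138 - 1/15) = -48643 - 1*2069/15 = -48643 - 2069/15 = -731714/15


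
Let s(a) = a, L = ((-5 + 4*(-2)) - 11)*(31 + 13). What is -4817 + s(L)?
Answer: -5873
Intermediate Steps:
L = -1056 (L = ((-5 - 8) - 11)*44 = (-13 - 11)*44 = -24*44 = -1056)
-4817 + s(L) = -4817 - 1056 = -5873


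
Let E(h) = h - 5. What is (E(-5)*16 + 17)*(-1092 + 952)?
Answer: 20020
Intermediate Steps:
E(h) = -5 + h
(E(-5)*16 + 17)*(-1092 + 952) = ((-5 - 5)*16 + 17)*(-1092 + 952) = (-10*16 + 17)*(-140) = (-160 + 17)*(-140) = -143*(-140) = 20020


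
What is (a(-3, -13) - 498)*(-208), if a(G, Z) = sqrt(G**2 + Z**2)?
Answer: 103584 - 208*sqrt(178) ≈ 1.0081e+5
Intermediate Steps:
(a(-3, -13) - 498)*(-208) = (sqrt((-3)**2 + (-13)**2) - 498)*(-208) = (sqrt(9 + 169) - 498)*(-208) = (sqrt(178) - 498)*(-208) = (-498 + sqrt(178))*(-208) = 103584 - 208*sqrt(178)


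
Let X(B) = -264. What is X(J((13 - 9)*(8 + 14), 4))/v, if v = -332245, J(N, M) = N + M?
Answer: 264/332245 ≈ 0.00079459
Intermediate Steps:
J(N, M) = M + N
X(J((13 - 9)*(8 + 14), 4))/v = -264/(-332245) = -264*(-1/332245) = 264/332245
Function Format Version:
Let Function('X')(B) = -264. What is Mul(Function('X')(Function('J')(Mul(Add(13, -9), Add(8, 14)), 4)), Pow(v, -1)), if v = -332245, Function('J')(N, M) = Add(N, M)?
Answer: Rational(264, 332245) ≈ 0.00079459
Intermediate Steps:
Function('J')(N, M) = Add(M, N)
Mul(Function('X')(Function('J')(Mul(Add(13, -9), Add(8, 14)), 4)), Pow(v, -1)) = Mul(-264, Pow(-332245, -1)) = Mul(-264, Rational(-1, 332245)) = Rational(264, 332245)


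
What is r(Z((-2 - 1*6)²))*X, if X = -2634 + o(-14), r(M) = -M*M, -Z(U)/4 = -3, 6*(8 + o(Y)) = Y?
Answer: 380784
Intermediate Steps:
o(Y) = -8 + Y/6
Z(U) = 12 (Z(U) = -4*(-3) = 12)
r(M) = -M²
X = -7933/3 (X = -2634 + (-8 + (⅙)*(-14)) = -2634 + (-8 - 7/3) = -2634 - 31/3 = -7933/3 ≈ -2644.3)
r(Z((-2 - 1*6)²))*X = -1*12²*(-7933/3) = -1*144*(-7933/3) = -144*(-7933/3) = 380784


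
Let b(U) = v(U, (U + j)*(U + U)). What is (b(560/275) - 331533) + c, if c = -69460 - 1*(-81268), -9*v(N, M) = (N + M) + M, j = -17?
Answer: -2901383527/9075 ≈ -3.1971e+5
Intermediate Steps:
v(N, M) = -2*M/9 - N/9 (v(N, M) = -((N + M) + M)/9 = -((M + N) + M)/9 = -(N + 2*M)/9 = -2*M/9 - N/9)
b(U) = -U/9 - 4*U*(-17 + U)/9 (b(U) = -2*(U - 17)*(U + U)/9 - U/9 = -2*(-17 + U)*2*U/9 - U/9 = -4*U*(-17 + U)/9 - U/9 = -U/9 - 4*U*(-17 + U)/9)
c = 11808 (c = -69460 + 81268 = 11808)
(b(560/275) - 331533) + c = ((560/275)*(67 - 2240/275)/9 - 331533) + 11808 = ((560*(1/275))*(67 - 2240/275)/9 - 331533) + 11808 = ((1/9)*(112/55)*(67 - 4*112/55) - 331533) + 11808 = ((1/9)*(112/55)*(67 - 448/55) - 331533) + 11808 = ((1/9)*(112/55)*(3237/55) - 331533) + 11808 = (120848/9075 - 331533) + 11808 = -3008541127/9075 + 11808 = -2901383527/9075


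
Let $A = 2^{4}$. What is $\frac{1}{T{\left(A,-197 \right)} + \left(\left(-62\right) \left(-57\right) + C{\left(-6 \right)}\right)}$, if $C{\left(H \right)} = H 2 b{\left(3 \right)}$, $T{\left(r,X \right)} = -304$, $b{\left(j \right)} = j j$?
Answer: $\frac{1}{3122} \approx 0.00032031$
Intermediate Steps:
$b{\left(j \right)} = j^{2}$
$A = 16$
$C{\left(H \right)} = 18 H$ ($C{\left(H \right)} = H 2 \cdot 3^{2} = 2 H 9 = 18 H$)
$\frac{1}{T{\left(A,-197 \right)} + \left(\left(-62\right) \left(-57\right) + C{\left(-6 \right)}\right)} = \frac{1}{-304 + \left(\left(-62\right) \left(-57\right) + 18 \left(-6\right)\right)} = \frac{1}{-304 + \left(3534 - 108\right)} = \frac{1}{-304 + 3426} = \frac{1}{3122}$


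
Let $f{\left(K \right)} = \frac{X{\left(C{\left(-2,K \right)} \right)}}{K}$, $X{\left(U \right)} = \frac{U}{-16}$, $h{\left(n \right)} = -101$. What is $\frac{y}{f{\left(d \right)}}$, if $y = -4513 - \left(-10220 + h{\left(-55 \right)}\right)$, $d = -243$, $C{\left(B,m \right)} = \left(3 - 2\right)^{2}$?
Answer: $22581504$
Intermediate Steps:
$C{\left(B,m \right)} = 1$ ($C{\left(B,m \right)} = 1^{2} = 1$)
$X{\left(U \right)} = - \frac{U}{16}$ ($X{\left(U \right)} = U \left(- \frac{1}{16}\right) = - \frac{U}{16}$)
$y = 5808$ ($y = -4513 - \left(-10220 - 101\right) = -4513 - -10321 = -4513 + 10321 = 5808$)
$f{\left(K \right)} = - \frac{1}{16 K}$ ($f{\left(K \right)} = \frac{\left(- \frac{1}{16}\right) 1}{K} = - \frac{1}{16 K}$)
$\frac{y}{f{\left(d \right)}} = \frac{5808}{\left(- \frac{1}{16}\right) \frac{1}{-243}} = \frac{5808}{\left(- \frac{1}{16}\right) \left(- \frac{1}{243}\right)} = 5808 \frac{1}{\frac{1}{3888}} = 5808 \cdot 3888 = 22581504$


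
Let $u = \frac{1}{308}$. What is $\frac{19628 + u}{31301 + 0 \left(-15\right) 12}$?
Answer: $\frac{6045425}{9640708} \approx 0.62707$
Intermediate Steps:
$u = \frac{1}{308} \approx 0.0032468$
$\frac{19628 + u}{31301 + 0 \left(-15\right) 12} = \frac{19628 + \frac{1}{308}}{31301 + 0 \left(-15\right) 12} = \frac{6045425}{308 \left(31301 + 0 \cdot 12\right)} = \frac{6045425}{308 \left(31301 + 0\right)} = \frac{6045425}{308 \cdot 31301} = \frac{6045425}{308} \cdot \frac{1}{31301} = \frac{6045425}{9640708}$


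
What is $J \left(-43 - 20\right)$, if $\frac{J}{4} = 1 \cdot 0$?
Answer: $0$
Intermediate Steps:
$J = 0$ ($J = 4 \cdot 1 \cdot 0 = 4 \cdot 0 = 0$)
$J \left(-43 - 20\right) = 0 \left(-43 - 20\right) = 0 \left(-63\right) = 0$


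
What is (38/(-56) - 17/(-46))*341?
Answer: -67859/644 ≈ -105.37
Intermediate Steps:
(38/(-56) - 17/(-46))*341 = (38*(-1/56) - 17*(-1/46))*341 = (-19/28 + 17/46)*341 = -199/644*341 = -67859/644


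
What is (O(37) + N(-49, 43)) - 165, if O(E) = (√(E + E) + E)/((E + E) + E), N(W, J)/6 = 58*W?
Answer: -51650/3 + √74/111 ≈ -17217.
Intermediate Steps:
N(W, J) = 348*W (N(W, J) = 6*(58*W) = 348*W)
O(E) = (E + √2*√E)/(3*E) (O(E) = (√(2*E) + E)/(2*E + E) = (√2*√E + E)/((3*E)) = (E + √2*√E)*(1/(3*E)) = (E + √2*√E)/(3*E))
(O(37) + N(-49, 43)) - 165 = ((⅓ + √2/(3*√37)) + 348*(-49)) - 165 = ((⅓ + √2*(√37/37)/3) - 17052) - 165 = ((⅓ + √74/111) - 17052) - 165 = (-51155/3 + √74/111) - 165 = -51650/3 + √74/111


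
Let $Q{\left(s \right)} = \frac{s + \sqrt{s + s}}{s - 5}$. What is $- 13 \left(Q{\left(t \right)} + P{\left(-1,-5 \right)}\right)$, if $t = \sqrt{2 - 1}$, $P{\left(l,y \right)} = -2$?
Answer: $\frac{117}{4} + \frac{13 \sqrt{2}}{4} \approx 33.846$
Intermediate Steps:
$t = 1$ ($t = \sqrt{1} = 1$)
$Q{\left(s \right)} = \frac{s + \sqrt{2} \sqrt{s}}{-5 + s}$ ($Q{\left(s \right)} = \frac{s + \sqrt{2 s}}{-5 + s} = \frac{s + \sqrt{2} \sqrt{s}}{-5 + s}$)
$- 13 \left(Q{\left(t \right)} + P{\left(-1,-5 \right)}\right) = - 13 \left(\frac{1 + \sqrt{2} \sqrt{1}}{-5 + 1} - 2\right) = - 13 \left(\frac{1 + \sqrt{2} \cdot 1}{-4} - 2\right) = - 13 \left(- \frac{1 + \sqrt{2}}{4} - 2\right) = - 13 \left(\left(- \frac{1}{4} - \frac{\sqrt{2}}{4}\right) - 2\right) = - 13 \left(- \frac{9}{4} - \frac{\sqrt{2}}{4}\right) = \frac{117}{4} + \frac{13 \sqrt{2}}{4}$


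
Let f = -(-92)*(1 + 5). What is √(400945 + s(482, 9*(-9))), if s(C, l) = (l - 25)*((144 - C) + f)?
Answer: 3*√42029 ≈ 615.03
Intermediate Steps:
f = 552 (f = -(-92)*6 = -23*(-24) = 552)
s(C, l) = (-25 + l)*(696 - C) (s(C, l) = (l - 25)*((144 - C) + 552) = (-25 + l)*(696 - C))
√(400945 + s(482, 9*(-9))) = √(400945 + (-17400 + 25*482 + 696*(9*(-9)) - 1*482*9*(-9))) = √(400945 + (-17400 + 12050 + 696*(-81) - 1*482*(-81))) = √(400945 + (-17400 + 12050 - 56376 + 39042)) = √(400945 - 22684) = √378261 = 3*√42029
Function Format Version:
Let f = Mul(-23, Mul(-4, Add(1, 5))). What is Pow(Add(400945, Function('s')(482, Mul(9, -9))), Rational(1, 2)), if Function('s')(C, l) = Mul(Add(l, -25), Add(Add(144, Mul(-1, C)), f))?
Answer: Mul(3, Pow(42029, Rational(1, 2))) ≈ 615.03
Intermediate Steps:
f = 552 (f = Mul(-23, Mul(-4, 6)) = Mul(-23, -24) = 552)
Function('s')(C, l) = Mul(Add(-25, l), Add(696, Mul(-1, C))) (Function('s')(C, l) = Mul(Add(l, -25), Add(Add(144, Mul(-1, C)), 552)) = Mul(Add(-25, l), Add(696, Mul(-1, C))))
Pow(Add(400945, Function('s')(482, Mul(9, -9))), Rational(1, 2)) = Pow(Add(400945, Add(-17400, Mul(25, 482), Mul(696, Mul(9, -9)), Mul(-1, 482, Mul(9, -9)))), Rational(1, 2)) = Pow(Add(400945, Add(-17400, 12050, Mul(696, -81), Mul(-1, 482, -81))), Rational(1, 2)) = Pow(Add(400945, Add(-17400, 12050, -56376, 39042)), Rational(1, 2)) = Pow(Add(400945, -22684), Rational(1, 2)) = Pow(378261, Rational(1, 2)) = Mul(3, Pow(42029, Rational(1, 2)))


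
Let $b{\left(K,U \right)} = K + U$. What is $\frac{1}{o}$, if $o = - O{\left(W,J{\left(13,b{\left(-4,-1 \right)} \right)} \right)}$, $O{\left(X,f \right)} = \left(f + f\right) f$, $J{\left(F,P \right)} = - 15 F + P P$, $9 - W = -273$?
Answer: $- \frac{1}{57800} \approx -1.7301 \cdot 10^{-5}$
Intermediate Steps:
$W = 282$ ($W = 9 - -273 = 9 + 273 = 282$)
$J{\left(F,P \right)} = P^{2} - 15 F$ ($J{\left(F,P \right)} = - 15 F + P^{2} = P^{2} - 15 F$)
$O{\left(X,f \right)} = 2 f^{2}$ ($O{\left(X,f \right)} = 2 f f = 2 f^{2}$)
$o = -57800$ ($o = - 2 \left(\left(-4 - 1\right)^{2} - 195\right)^{2} = - 2 \left(\left(-5\right)^{2} - 195\right)^{2} = - 2 \left(25 - 195\right)^{2} = - 2 \left(-170\right)^{2} = - 2 \cdot 28900 = \left(-1\right) 57800 = -57800$)
$\frac{1}{o} = \frac{1}{-57800} = - \frac{1}{57800}$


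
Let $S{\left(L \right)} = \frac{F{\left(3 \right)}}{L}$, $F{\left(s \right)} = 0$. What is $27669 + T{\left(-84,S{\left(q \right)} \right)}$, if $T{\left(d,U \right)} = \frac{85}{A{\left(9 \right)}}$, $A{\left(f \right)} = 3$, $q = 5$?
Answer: $\frac{83092}{3} \approx 27697.0$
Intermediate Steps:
$S{\left(L \right)} = 0$ ($S{\left(L \right)} = \frac{0}{L} = 0$)
$T{\left(d,U \right)} = \frac{85}{3}$
$27669 + T{\left(-84,S{\left(q \right)} \right)} = 27669 + \frac{85}{3} = \frac{83092}{3}$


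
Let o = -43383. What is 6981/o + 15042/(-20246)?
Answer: -132317402/146388703 ≈ -0.90388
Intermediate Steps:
6981/o + 15042/(-20246) = 6981/(-43383) + 15042/(-20246) = 6981*(-1/43383) + 15042*(-1/20246) = -2327/14461 - 7521/10123 = -132317402/146388703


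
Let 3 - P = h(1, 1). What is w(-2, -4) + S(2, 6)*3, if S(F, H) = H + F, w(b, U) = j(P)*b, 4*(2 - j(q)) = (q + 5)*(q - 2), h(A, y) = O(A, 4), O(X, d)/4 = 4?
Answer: 80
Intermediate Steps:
O(X, d) = 16 (O(X, d) = 4*4 = 16)
h(A, y) = 16
P = -13 (P = 3 - 1*16 = 3 - 16 = -13)
j(q) = 2 - (-2 + q)*(5 + q)/4 (j(q) = 2 - (q + 5)*(q - 2)/4 = 2 - (5 + q)*(-2 + q)/4 = 2 - (-2 + q)*(5 + q)/4)
w(b, U) = -28*b (w(b, U) = (9/2 - 3/4*(-13) - 1/4*(-13)**2)*b = (9/2 + 39/4 - 1/4*169)*b = (9/2 + 39/4 - 169/4)*b = -28*b)
S(F, H) = F + H
w(-2, -4) + S(2, 6)*3 = -28*(-2) + (2 + 6)*3 = 56 + 8*3 = 56 + 24 = 80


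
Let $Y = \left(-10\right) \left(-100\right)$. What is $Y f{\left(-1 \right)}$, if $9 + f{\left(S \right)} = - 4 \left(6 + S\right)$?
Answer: $-29000$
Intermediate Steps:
$f{\left(S \right)} = -33 - 4 S$ ($f{\left(S \right)} = -9 - 4 \left(6 + S\right) = -9 - \left(24 + 4 S\right) = -33 - 4 S$)
$Y = 1000$
$Y f{\left(-1 \right)} = 1000 \left(-33 - -4\right) = 1000 \left(-33 + 4\right) = 1000 \left(-29\right) = -29000$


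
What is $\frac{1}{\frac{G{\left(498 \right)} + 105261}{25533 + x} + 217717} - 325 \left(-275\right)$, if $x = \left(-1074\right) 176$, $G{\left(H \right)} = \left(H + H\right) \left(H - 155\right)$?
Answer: $\frac{1060414210803247}{11864774386} \approx 89375.0$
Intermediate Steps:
$G{\left(H \right)} = 2 H \left(-155 + H\right)$
$x = -189024$
$\frac{1}{\frac{G{\left(498 \right)} + 105261}{25533 + x} + 217717} - 325 \left(-275\right) = \frac{1}{\frac{2 \cdot 498 \left(-155 + 498\right) + 105261}{25533 - 189024} + 217717} - 325 \left(-275\right) = \frac{1}{\frac{2 \cdot 498 \cdot 343 + 105261}{-163491} + 217717} - -89375 = \frac{1}{\left(341628 + 105261\right) \left(- \frac{1}{163491}\right) + 217717} + 89375 = \frac{1}{446889 \left(- \frac{1}{163491}\right) + 217717} + 89375 = \frac{1}{- \frac{148963}{54497} + 217717} + 89375 = \frac{1}{\frac{11864774386}{54497}} + 89375 = \frac{54497}{11864774386} + 89375 = \frac{1060414210803247}{11864774386}$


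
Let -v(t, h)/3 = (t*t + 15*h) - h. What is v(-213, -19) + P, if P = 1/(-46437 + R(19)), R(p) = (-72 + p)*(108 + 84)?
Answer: -7660248418/56613 ≈ -1.3531e+5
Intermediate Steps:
R(p) = -13824 + 192*p (R(p) = (-72 + p)*192 = -13824 + 192*p)
v(t, h) = -42*h - 3*t² (v(t, h) = -3*((t*t + 15*h) - h) = -3*((t² + 15*h) - h) = -3*(t² + 14*h) = -42*h - 3*t²)
P = -1/56613 (P = 1/(-46437 + (-13824 + 192*19)) = 1/(-46437 + (-13824 + 3648)) = 1/(-46437 - 10176) = 1/(-56613) = -1/56613 ≈ -1.7664e-5)
v(-213, -19) + P = (-42*(-19) - 3*(-213)²) - 1/56613 = (798 - 3*45369) - 1/56613 = (798 - 136107) - 1/56613 = -135309 - 1/56613 = -7660248418/56613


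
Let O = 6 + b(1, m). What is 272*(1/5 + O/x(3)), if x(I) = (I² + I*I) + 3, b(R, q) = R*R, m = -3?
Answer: 2176/15 ≈ 145.07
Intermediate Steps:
b(R, q) = R²
x(I) = 3 + 2*I² (x(I) = (I² + I²) + 3 = 2*I² + 3 = 3 + 2*I²)
O = 7 (O = 6 + 1² = 6 + 1 = 7)
272*(1/5 + O/x(3)) = 272*(1/5 + 7/(3 + 2*3²)) = 272*(1*(⅕) + 7/(3 + 2*9)) = 272*(⅕ + 7/(3 + 18)) = 272*(⅕ + 7/21) = 272*(⅕ + 7*(1/21)) = 272*(⅕ + ⅓) = 272*(8/15) = 2176/15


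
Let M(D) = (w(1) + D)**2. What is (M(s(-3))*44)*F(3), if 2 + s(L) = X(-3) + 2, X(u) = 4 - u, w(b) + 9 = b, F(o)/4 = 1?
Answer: 176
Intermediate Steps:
F(o) = 4 (F(o) = 4*1 = 4)
w(b) = -9 + b
s(L) = 7 (s(L) = -2 + ((4 - 1*(-3)) + 2) = -2 + ((4 + 3) + 2) = -2 + (7 + 2) = -2 + 9 = 7)
M(D) = (-8 + D)**2 (M(D) = ((-9 + 1) + D)**2 = (-8 + D)**2)
(M(s(-3))*44)*F(3) = ((-8 + 7)**2*44)*4 = ((-1)**2*44)*4 = (1*44)*4 = 44*4 = 176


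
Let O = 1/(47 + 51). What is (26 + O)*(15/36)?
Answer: 12745/1176 ≈ 10.838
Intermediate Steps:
O = 1/98 ≈ 0.010204
(26 + O)*(15/36) = (26 + 1/98)*(15/36) = 2549*(15*(1/36))/98 = (2549/98)*(5/12) = 12745/1176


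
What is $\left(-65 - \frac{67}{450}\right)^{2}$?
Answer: $\frac{859486489}{202500} \approx 4244.4$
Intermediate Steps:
$\left(-65 - \frac{67}{450}\right)^{2} = \left(- \frac{29317}{450}\right)^{2} = \frac{859486489}{202500}$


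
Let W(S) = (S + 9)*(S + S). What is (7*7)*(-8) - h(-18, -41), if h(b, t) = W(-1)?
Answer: -376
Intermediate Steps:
W(S) = 2*S*(9 + S) (W(S) = (9 + S)*(2*S) = 2*S*(9 + S))
h(b, t) = -16 (h(b, t) = 2*(-1)*(9 - 1) = 2*(-1)*8 = -16)
(7*7)*(-8) - h(-18, -41) = (7*7)*(-8) - 1*(-16) = 49*(-8) + 16 = -392 + 16 = -376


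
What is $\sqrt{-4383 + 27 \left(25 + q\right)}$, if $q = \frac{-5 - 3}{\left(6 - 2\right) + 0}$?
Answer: $3 i \sqrt{418} \approx 61.335 i$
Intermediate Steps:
$q = -2$ ($q = - \frac{8}{\left(6 - 2\right) + 0} = - \frac{8}{4 + 0} = - \frac{8}{4} = \left(-8\right) \frac{1}{4} = -2$)
$\sqrt{-4383 + 27 \left(25 + q\right)} = \sqrt{-4383 + 27 \left(25 - 2\right)} = \sqrt{-4383 + 27 \cdot 23} = \sqrt{-4383 + 621} = \sqrt{-3762} = 3 i \sqrt{418}$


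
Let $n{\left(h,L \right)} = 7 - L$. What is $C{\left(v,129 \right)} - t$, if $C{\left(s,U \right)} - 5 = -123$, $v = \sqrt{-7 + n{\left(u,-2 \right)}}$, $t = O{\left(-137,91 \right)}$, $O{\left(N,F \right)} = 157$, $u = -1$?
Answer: $-275$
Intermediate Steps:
$t = 157$
$v = \sqrt{2}$ ($v = \sqrt{-7 + \left(7 - -2\right)} = \sqrt{-7 + \left(7 + 2\right)} = \sqrt{-7 + 9} = \sqrt{2} \approx 1.4142$)
$C{\left(s,U \right)} = -118$ ($C{\left(s,U \right)} = 5 - 123 = -118$)
$C{\left(v,129 \right)} - t = -118 - 157 = -275$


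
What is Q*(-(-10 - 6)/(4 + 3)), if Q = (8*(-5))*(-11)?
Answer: 7040/7 ≈ 1005.7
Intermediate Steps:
Q = 440 (Q = -40*(-11) = 440)
Q*(-(-10 - 6)/(4 + 3)) = 440*(-(-10 - 6)/(4 + 3)) = 440*(-(-16)/7) = 440*(-1*(-16/7)) = 440*(16/7) = 7040/7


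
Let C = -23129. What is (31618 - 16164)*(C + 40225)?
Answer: 264201584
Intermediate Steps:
(31618 - 16164)*(C + 40225) = (31618 - 16164)*(-23129 + 40225) = 15454*17096 = 264201584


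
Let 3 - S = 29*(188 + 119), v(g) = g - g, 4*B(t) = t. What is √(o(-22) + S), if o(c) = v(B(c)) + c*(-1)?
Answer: I*√8878 ≈ 94.223*I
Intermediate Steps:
B(t) = t/4
v(g) = 0
o(c) = -c (o(c) = 0 + c*(-1) = 0 - c = -c)
S = -8900 (S = 3 - 29*(188 + 119) = 3 - 29*307 = 3 - 1*8903 = 3 - 8903 = -8900)
√(o(-22) + S) = √(-1*(-22) - 8900) = √(22 - 8900) = √(-8878) = I*√8878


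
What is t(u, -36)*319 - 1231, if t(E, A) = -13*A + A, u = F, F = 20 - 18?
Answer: 136577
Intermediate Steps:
F = 2
u = 2
t(E, A) = -12*A
t(u, -36)*319 - 1231 = -12*(-36)*319 - 1231 = 432*319 - 1231 = 137808 - 1231 = 136577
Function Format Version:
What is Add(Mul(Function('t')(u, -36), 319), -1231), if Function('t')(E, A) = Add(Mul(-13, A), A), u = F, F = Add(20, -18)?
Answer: 136577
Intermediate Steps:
F = 2
u = 2
Function('t')(E, A) = Mul(-12, A)
Add(Mul(Function('t')(u, -36), 319), -1231) = Add(Mul(Mul(-12, -36), 319), -1231) = Add(Mul(432, 319), -1231) = Add(137808, -1231) = 136577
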